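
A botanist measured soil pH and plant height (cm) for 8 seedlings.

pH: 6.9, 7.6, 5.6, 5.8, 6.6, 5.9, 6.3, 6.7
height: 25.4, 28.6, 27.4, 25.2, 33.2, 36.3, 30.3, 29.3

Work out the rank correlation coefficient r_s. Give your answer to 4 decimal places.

Rank pH: 7, 8, 1, 2, 5, 3, 4, 6
Rank height: 2, 4, 3, 1, 7, 8, 6, 5
d = rank(pH) − rank(height): 5, 4, -2, 1, -2, -5, -2, 1; Σd² = 80
ρ = 1 − 6Σd² / [n(n²−1)] = 1 − 6×80 / (8×63) = 1 − 480/504 ≈ 0.0476

0.0476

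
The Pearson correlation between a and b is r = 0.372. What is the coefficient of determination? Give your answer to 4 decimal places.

0.1384

r² = (0.372)² = 0.1384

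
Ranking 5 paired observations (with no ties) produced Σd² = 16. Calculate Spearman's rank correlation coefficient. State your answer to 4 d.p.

ρ = 1 − 6Σd² / [n(n²−1)] = 1 − 6×16 / (5×24)
  = 1 − 96/120 = 1 − 0.80000 ≈ 0.2000

0.2000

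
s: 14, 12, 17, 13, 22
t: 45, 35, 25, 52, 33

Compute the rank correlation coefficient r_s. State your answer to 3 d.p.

-0.600

Rank s: 3, 1, 4, 2, 5
Rank t: 4, 3, 1, 5, 2
d = rank(s) − rank(t): -1, -2, 3, -3, 3; Σd² = 32
ρ = 1 − 6Σd² / [n(n²−1)] = 1 − 6×32 / (5×24) = 1 − 192/120 ≈ -0.600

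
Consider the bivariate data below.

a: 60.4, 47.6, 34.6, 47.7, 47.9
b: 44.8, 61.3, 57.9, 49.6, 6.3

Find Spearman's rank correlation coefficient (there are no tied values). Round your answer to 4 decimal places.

Rank a: 5, 2, 1, 3, 4
Rank b: 2, 5, 4, 3, 1
d = rank(a) − rank(b): 3, -3, -3, 0, 3; Σd² = 36
ρ = 1 − 6Σd² / [n(n²−1)] = 1 − 6×36 / (5×24) = 1 − 216/120 ≈ -0.8000

-0.8000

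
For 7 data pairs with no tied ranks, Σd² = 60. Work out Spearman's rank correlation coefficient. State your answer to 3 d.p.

ρ = 1 − 6Σd² / [n(n²−1)] = 1 − 6×60 / (7×48)
  = 1 − 360/336 = 1 − 1.0714 ≈ -0.071

-0.071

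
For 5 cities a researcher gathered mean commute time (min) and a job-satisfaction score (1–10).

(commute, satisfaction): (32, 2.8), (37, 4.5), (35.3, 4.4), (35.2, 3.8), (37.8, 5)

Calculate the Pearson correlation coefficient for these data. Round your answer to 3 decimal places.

0.964

n = 5, Σx = 177.3, Σy = 20.5, Σx² = 6306.97, Σy² = 86.89, Σxy = 734.18
nΣxy − ΣxΣy = 3670.9 − 3634.65 = 36.25
nΣx² − (Σx)² = 31534.85 − 31435.29 = 99.56; nΣy² − (Σy)² = 434.45 − 420.25 = 14.2
r = 36.25 / √(99.56 × 14.2) = 36.25 / 37.5999 ≈ 0.964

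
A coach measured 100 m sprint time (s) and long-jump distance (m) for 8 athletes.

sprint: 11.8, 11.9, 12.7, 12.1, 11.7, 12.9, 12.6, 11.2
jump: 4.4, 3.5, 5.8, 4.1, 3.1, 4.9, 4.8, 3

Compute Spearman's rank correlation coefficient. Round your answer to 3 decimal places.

Rank sprint: 3, 4, 7, 5, 2, 8, 6, 1
Rank jump: 5, 3, 8, 4, 2, 7, 6, 1
d = rank(sprint) − rank(jump): -2, 1, -1, 1, 0, 1, 0, 0; Σd² = 8
ρ = 1 − 6Σd² / [n(n²−1)] = 1 − 6×8 / (8×63) = 1 − 48/504 ≈ 0.905

0.905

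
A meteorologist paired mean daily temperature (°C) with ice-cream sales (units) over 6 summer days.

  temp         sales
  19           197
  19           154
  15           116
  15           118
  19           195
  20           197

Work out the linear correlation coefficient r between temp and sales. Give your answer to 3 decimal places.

n = 6, Σx = 107, Σy = 977, Σx² = 1933, Σy² = 166739, Σxy = 17824
nΣxy − ΣxΣy = 106944 − 104539 = 2405
nΣx² − (Σx)² = 11598 − 11449 = 149; nΣy² − (Σy)² = 1000434 − 954529 = 45905
r = 2405 / √(149 × 45905) = 2405 / 2615.3097 ≈ 0.920

0.920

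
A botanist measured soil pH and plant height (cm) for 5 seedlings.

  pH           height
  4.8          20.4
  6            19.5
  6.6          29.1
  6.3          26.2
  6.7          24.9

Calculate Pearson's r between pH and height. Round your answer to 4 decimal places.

n = 5, Σx = 30.4, Σy = 120.1, Σx² = 187.18, Σy² = 2949.67, Σxy = 738.87
nΣxy − ΣxΣy = 3694.35 − 3651.04 = 43.31
nΣx² − (Σx)² = 935.9 − 924.16 = 11.74; nΣy² − (Σy)² = 14748.35 − 14424.01 = 324.34
r = 43.31 / √(11.74 × 324.34) = 43.31 / 61.7070 ≈ 0.7019

0.7019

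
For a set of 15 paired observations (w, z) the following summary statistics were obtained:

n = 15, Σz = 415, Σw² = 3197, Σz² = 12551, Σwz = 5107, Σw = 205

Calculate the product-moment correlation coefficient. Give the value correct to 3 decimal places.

r = (nΣwz − ΣwΣz) / √[(nΣw² − (Σw)²)(nΣz² − (Σz)²)]
Numerator: 15×5107 − 205×415 = -8470
Denominator: √[(47955 − 42025)(188265 − 172225)] = √[5930 × 16040] = 9752.8047
r = -8470 / 9752.8047 ≈ -0.868

-0.868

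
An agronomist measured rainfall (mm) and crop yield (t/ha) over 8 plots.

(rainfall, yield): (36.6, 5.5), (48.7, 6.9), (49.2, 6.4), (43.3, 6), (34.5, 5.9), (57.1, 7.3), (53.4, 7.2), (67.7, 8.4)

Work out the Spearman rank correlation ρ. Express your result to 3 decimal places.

0.952

Rank rainfall: 2, 4, 5, 3, 1, 7, 6, 8
Rank yield: 1, 5, 4, 3, 2, 7, 6, 8
d = rank(rainfall) − rank(yield): 1, -1, 1, 0, -1, 0, 0, 0; Σd² = 4
ρ = 1 − 6Σd² / [n(n²−1)] = 1 − 6×4 / (8×63) = 1 − 24/504 ≈ 0.952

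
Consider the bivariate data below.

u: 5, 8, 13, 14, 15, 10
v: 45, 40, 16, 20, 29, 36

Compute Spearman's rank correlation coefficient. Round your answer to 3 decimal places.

Rank u: 1, 2, 4, 5, 6, 3
Rank v: 6, 5, 1, 2, 3, 4
d = rank(u) − rank(v): -5, -3, 3, 3, 3, -1; Σd² = 62
ρ = 1 − 6Σd² / [n(n²−1)] = 1 − 6×62 / (6×35) = 1 − 372/210 ≈ -0.771

-0.771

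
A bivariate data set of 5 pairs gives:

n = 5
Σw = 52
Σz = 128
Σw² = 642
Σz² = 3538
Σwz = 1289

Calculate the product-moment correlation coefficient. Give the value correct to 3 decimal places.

-0.260

r = (nΣwz − ΣwΣz) / √[(nΣw² − (Σw)²)(nΣz² − (Σz)²)]
Numerator: 5×1289 − 52×128 = -211
Denominator: √[(3210 − 2704)(17690 − 16384)] = √[506 × 1306] = 812.9182
r = -211 / 812.9182 ≈ -0.260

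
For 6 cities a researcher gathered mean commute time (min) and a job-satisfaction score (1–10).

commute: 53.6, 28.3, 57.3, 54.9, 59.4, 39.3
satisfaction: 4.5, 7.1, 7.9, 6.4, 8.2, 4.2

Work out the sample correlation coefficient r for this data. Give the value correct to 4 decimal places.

n = 6, Σx = 292.8, Σy = 38.3, Σx² = 15044, Σy² = 258.91, Σxy = 1898.3
nΣxy − ΣxΣy = 11389.8 − 11214.24 = 175.56
nΣx² − (Σx)² = 90264 − 85731.84 = 4532.16; nΣy² − (Σy)² = 1553.46 − 1466.89 = 86.57
r = 175.56 / √(4532.16 × 86.57) = 175.56 / 626.3778 ≈ 0.2803

0.2803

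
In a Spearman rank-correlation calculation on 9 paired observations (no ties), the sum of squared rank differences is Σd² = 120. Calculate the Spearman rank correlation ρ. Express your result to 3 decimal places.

0.000

ρ = 1 − 6Σd² / [n(n²−1)] = 1 − 6×120 / (9×80)
  = 1 − 720/720 = 1 − 1.0000 ≈ 0.000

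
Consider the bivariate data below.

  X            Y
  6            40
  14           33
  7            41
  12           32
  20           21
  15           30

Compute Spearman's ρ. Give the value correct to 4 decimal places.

Rank X: 1, 4, 2, 3, 6, 5
Rank Y: 5, 4, 6, 3, 1, 2
d = rank(X) − rank(Y): -4, 0, -4, 0, 5, 3; Σd² = 66
ρ = 1 − 6Σd² / [n(n²−1)] = 1 − 6×66 / (6×35) = 1 − 396/210 ≈ -0.8857

-0.8857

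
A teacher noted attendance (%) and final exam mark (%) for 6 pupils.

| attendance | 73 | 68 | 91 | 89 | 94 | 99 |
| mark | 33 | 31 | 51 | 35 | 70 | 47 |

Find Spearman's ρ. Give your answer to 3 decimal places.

Rank attendance: 2, 1, 4, 3, 5, 6
Rank mark: 2, 1, 5, 3, 6, 4
d = rank(attendance) − rank(mark): 0, 0, -1, 0, -1, 2; Σd² = 6
ρ = 1 − 6Σd² / [n(n²−1)] = 1 − 6×6 / (6×35) = 1 − 36/210 ≈ 0.829

0.829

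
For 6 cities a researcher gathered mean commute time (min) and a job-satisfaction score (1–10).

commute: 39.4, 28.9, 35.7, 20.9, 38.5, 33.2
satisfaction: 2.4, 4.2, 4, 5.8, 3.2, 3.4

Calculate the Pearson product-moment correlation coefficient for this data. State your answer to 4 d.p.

n = 6, Σx = 196.6, Σy = 23, Σx² = 6683.36, Σy² = 94.84, Σxy = 716.04
nΣxy − ΣxΣy = 4296.24 − 4521.8 = -225.56
nΣx² − (Σx)² = 40100.16 − 38651.56 = 1448.6; nΣy² − (Σy)² = 569.04 − 529 = 40.04
r = -225.56 / √(1448.6 × 40.04) = -225.56 / 240.8359 ≈ -0.9366

-0.9366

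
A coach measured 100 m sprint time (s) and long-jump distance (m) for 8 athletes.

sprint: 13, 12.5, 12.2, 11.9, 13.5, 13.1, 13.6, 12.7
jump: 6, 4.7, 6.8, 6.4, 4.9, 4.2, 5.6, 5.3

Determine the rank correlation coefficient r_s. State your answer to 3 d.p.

-0.476

Rank sprint: 5, 3, 2, 1, 7, 6, 8, 4
Rank jump: 6, 2, 8, 7, 3, 1, 5, 4
d = rank(sprint) − rank(jump): -1, 1, -6, -6, 4, 5, 3, 0; Σd² = 124
ρ = 1 − 6Σd² / [n(n²−1)] = 1 − 6×124 / (8×63) = 1 − 744/504 ≈ -0.476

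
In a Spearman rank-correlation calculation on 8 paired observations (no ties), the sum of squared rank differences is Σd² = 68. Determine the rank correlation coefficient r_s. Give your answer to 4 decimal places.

ρ = 1 − 6Σd² / [n(n²−1)] = 1 − 6×68 / (8×63)
  = 1 − 408/504 = 1 − 0.80952 ≈ 0.1905

0.1905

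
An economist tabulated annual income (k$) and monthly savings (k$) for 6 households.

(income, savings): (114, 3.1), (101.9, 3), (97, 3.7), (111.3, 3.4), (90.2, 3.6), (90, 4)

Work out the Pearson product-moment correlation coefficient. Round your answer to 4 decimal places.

-0.7265

n = 6, Σx = 604.4, Σy = 20.8, Σx² = 61412.34, Σy² = 72.82, Σxy = 2081.14
nΣxy − ΣxΣy = 12486.84 − 12571.52 = -84.68
nΣx² − (Σx)² = 368474.04 − 365299.36 = 3174.68; nΣy² − (Σy)² = 436.92 − 432.64 = 4.28
r = -84.68 / √(3174.68 × 4.28) = -84.68 / 116.5660 ≈ -0.7265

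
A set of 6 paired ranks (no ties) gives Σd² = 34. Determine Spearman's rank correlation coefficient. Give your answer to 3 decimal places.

ρ = 1 − 6Σd² / [n(n²−1)] = 1 − 6×34 / (6×35)
  = 1 − 204/210 = 1 − 0.9714 ≈ 0.029

0.029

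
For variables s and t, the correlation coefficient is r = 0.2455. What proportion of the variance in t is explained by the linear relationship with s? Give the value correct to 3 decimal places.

0.060

r² = (0.2455)² = 0.060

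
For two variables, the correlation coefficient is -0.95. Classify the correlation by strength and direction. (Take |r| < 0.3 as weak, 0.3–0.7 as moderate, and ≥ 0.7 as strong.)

r = -0.95 < 0 so the relationship is negative.
|r| = 0.95, which falls in the strong range.

strong negative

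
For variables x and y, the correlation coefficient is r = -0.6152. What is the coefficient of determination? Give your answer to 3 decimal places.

r² = (-0.6152)² = 0.378

0.378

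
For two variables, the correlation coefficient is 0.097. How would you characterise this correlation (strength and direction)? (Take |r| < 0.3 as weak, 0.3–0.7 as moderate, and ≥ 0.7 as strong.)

r = 0.097 > 0 so the relationship is positive.
|r| = 0.097, which falls in the weak range.

weak positive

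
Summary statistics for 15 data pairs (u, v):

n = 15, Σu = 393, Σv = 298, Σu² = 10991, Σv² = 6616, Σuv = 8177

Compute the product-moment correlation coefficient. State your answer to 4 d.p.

0.5315

r = (nΣuv − ΣuΣv) / √[(nΣu² − (Σu)²)(nΣv² − (Σv)²)]
Numerator: 15×8177 − 393×298 = 5541
Denominator: √[(164865 − 154449)(99240 − 88804)] = √[10416 × 10436] = 10425.9952
r = 5541 / 10425.9952 ≈ 0.5315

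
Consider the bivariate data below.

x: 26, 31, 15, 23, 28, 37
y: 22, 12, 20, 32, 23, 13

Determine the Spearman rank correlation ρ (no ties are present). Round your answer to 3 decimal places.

-0.543

Rank x: 3, 5, 1, 2, 4, 6
Rank y: 4, 1, 3, 6, 5, 2
d = rank(x) − rank(y): -1, 4, -2, -4, -1, 4; Σd² = 54
ρ = 1 − 6Σd² / [n(n²−1)] = 1 − 6×54 / (6×35) = 1 − 324/210 ≈ -0.543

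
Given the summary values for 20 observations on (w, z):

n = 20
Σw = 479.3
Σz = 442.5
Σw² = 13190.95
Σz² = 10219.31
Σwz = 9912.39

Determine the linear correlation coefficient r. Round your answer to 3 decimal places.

-0.809

r = (nΣwz − ΣwΣz) / √[(nΣw² − (Σw)²)(nΣz² − (Σz)²)]
Numerator: 20×9912.39 − 479.3×442.5 = -13842.45
Denominator: √[(263819 − 229728.49)(204386.2 − 195806.25)] = √[34090.51 × 8579.95] = 17102.4814
r = -13842.45 / 17102.4814 ≈ -0.809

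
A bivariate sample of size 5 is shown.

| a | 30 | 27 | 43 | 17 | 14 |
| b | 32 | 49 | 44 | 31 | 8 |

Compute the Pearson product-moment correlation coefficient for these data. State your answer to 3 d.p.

n = 5, Σa = 131, Σb = 164, Σa² = 3963, Σb² = 6386, Σab = 4814
nΣab − ΣaΣb = 24070 − 21484 = 2586
nΣa² − (Σa)² = 19815 − 17161 = 2654; nΣb² − (Σb)² = 31930 − 26896 = 5034
r = 2586 / √(2654 × 5034) = 2586 / 3655.1657 ≈ 0.707

0.707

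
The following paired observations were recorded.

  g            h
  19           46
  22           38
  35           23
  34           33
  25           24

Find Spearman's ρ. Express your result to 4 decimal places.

Rank g: 1, 2, 5, 4, 3
Rank h: 5, 4, 1, 3, 2
d = rank(g) − rank(h): -4, -2, 4, 1, 1; Σd² = 38
ρ = 1 − 6Σd² / [n(n²−1)] = 1 − 6×38 / (5×24) = 1 − 228/120 ≈ -0.9000

-0.9000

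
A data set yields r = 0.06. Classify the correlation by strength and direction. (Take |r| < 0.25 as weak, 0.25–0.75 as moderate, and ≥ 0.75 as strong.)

weak positive

r = 0.06 > 0 so the relationship is positive.
|r| = 0.06, which falls in the weak range.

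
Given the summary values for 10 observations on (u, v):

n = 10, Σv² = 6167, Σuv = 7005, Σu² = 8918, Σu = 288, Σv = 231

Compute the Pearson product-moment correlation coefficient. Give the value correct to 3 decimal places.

r = (nΣuv − ΣuΣv) / √[(nΣu² − (Σu)²)(nΣv² − (Σv)²)]
Numerator: 10×7005 − 288×231 = 3522
Denominator: √[(89180 − 82944)(61670 − 53361)] = √[6236 × 8309] = 7198.2584
r = 3522 / 7198.2584 ≈ 0.489

0.489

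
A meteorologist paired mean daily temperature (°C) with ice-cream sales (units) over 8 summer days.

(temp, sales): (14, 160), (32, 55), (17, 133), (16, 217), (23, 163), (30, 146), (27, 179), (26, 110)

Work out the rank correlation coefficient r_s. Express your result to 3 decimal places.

Rank temp: 1, 8, 3, 2, 4, 7, 6, 5
Rank sales: 5, 1, 3, 8, 6, 4, 7, 2
d = rank(temp) − rank(sales): -4, 7, 0, -6, -2, 3, -1, 3; Σd² = 124
ρ = 1 − 6Σd² / [n(n²−1)] = 1 − 6×124 / (8×63) = 1 − 744/504 ≈ -0.476

-0.476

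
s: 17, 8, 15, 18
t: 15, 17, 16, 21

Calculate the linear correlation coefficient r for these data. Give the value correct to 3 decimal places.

0.239

n = 4, Σs = 58, Σt = 69, Σs² = 902, Σt² = 1211, Σst = 1009
nΣst − ΣsΣt = 4036 − 4002 = 34
nΣs² − (Σs)² = 3608 − 3364 = 244; nΣt² − (Σt)² = 4844 − 4761 = 83
r = 34 / √(244 × 83) = 34 / 142.3095 ≈ 0.239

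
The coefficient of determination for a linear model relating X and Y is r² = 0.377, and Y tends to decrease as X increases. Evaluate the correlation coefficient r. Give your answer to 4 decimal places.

-0.6140

|r| = √0.377 = 0.6140
The association is negative, so r = −0.6140.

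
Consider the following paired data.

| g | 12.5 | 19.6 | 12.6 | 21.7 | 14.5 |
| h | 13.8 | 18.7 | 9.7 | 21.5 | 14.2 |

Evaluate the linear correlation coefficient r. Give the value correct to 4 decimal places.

n = 5, Σg = 80.9, Σh = 77.9, Σg² = 1380.31, Σh² = 1298.11, Σgh = 1333.69
nΣgh − ΣgΣh = 6668.45 − 6302.11 = 366.34
nΣg² − (Σg)² = 6901.55 − 6544.81 = 356.74; nΣh² − (Σh)² = 6490.55 − 6068.41 = 422.14
r = 366.34 / √(356.74 × 422.14) = 366.34 / 388.0647 ≈ 0.9440

0.9440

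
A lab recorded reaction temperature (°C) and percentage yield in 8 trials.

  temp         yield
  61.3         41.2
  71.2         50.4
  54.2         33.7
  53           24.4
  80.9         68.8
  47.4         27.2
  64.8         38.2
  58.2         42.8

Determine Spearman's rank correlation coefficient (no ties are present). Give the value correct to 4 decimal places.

0.8810

Rank temp: 5, 7, 3, 2, 8, 1, 6, 4
Rank yield: 5, 7, 3, 1, 8, 2, 4, 6
d = rank(temp) − rank(yield): 0, 0, 0, 1, 0, -1, 2, -2; Σd² = 10
ρ = 1 − 6Σd² / [n(n²−1)] = 1 − 6×10 / (8×63) = 1 − 60/504 ≈ 0.8810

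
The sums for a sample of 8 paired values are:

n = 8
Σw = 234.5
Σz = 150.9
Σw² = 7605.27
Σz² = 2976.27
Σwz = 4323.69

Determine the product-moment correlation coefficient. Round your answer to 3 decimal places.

r = (nΣwz − ΣwΣz) / √[(nΣw² − (Σw)²)(nΣz² − (Σz)²)]
Numerator: 8×4323.69 − 234.5×150.9 = -796.53
Denominator: √[(60842.16 − 54990.25)(23810.16 − 22770.81)] = √[5851.91 × 1039.35] = 2466.2082
r = -796.53 / 2466.2082 ≈ -0.323

-0.323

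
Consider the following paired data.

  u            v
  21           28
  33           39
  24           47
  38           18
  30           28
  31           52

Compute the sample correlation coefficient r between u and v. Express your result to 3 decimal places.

-0.289

n = 6, Σu = 177, Σv = 212, Σu² = 5411, Σv² = 8326, Σuv = 6139
nΣuv − ΣuΣv = 36834 − 37524 = -690
nΣu² − (Σu)² = 32466 − 31329 = 1137; nΣv² − (Σv)² = 49956 − 44944 = 5012
r = -690 / √(1137 × 5012) = -690 / 2387.1833 ≈ -0.289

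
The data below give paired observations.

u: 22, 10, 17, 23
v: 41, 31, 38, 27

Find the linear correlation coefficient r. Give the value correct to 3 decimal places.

0.114

n = 4, Σu = 72, Σv = 137, Σu² = 1402, Σv² = 4815, Σuv = 2479
nΣuv − ΣuΣv = 9916 − 9864 = 52
nΣu² − (Σu)² = 5608 − 5184 = 424; nΣv² − (Σv)² = 19260 − 18769 = 491
r = 52 / √(424 × 491) = 52 / 456.2718 ≈ 0.114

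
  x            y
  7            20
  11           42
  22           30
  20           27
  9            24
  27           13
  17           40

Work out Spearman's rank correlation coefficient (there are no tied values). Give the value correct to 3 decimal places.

Rank x: 1, 3, 6, 5, 2, 7, 4
Rank y: 2, 7, 5, 4, 3, 1, 6
d = rank(x) − rank(y): -1, -4, 1, 1, -1, 6, -2; Σd² = 60
ρ = 1 − 6Σd² / [n(n²−1)] = 1 − 6×60 / (7×48) = 1 − 360/336 ≈ -0.071

-0.071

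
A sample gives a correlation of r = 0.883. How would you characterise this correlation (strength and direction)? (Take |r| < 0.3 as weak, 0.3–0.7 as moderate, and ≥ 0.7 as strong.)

strong positive

r = 0.883 > 0 so the relationship is positive.
|r| = 0.883, which falls in the strong range.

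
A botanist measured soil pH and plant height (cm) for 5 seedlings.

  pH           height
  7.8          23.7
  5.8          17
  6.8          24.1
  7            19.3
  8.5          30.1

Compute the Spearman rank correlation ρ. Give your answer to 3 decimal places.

0.700

Rank pH: 4, 1, 2, 3, 5
Rank height: 3, 1, 4, 2, 5
d = rank(pH) − rank(height): 1, 0, -2, 1, 0; Σd² = 6
ρ = 1 − 6Σd² / [n(n²−1)] = 1 − 6×6 / (5×24) = 1 − 36/120 ≈ 0.700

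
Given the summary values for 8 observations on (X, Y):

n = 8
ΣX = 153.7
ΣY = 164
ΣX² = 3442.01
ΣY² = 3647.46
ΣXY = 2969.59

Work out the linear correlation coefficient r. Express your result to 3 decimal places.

-0.485

r = (nΣXY − ΣXΣY) / √[(nΣX² − (ΣX)²)(nΣY² − (ΣY)²)]
Numerator: 8×2969.59 − 153.7×164 = -1450.08
Denominator: √[(27536.08 − 23623.69)(29179.68 − 26896)] = √[3912.39 × 2283.68] = 2989.0880
r = -1450.08 / 2989.0880 ≈ -0.485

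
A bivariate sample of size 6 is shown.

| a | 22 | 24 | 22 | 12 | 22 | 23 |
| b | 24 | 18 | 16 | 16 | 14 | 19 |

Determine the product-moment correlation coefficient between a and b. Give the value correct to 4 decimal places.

0.2584

n = 6, Σa = 125, Σb = 107, Σa² = 2701, Σb² = 1969, Σab = 2249
nΣab − ΣaΣb = 13494 − 13375 = 119
nΣa² − (Σa)² = 16206 − 15625 = 581; nΣb² − (Σb)² = 11814 − 11449 = 365
r = 119 / √(581 × 365) = 119 / 460.5052 ≈ 0.2584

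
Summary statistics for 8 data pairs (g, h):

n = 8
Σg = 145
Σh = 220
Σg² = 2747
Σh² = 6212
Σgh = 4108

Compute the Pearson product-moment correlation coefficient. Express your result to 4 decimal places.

0.8683

r = (nΣgh − ΣgΣh) / √[(nΣg² − (Σg)²)(nΣh² − (Σh)²)]
Numerator: 8×4108 − 145×220 = 964
Denominator: √[(21976 − 21025)(49696 − 48400)] = √[951 × 1296] = 1110.1784
r = 964 / 1110.1784 ≈ 0.8683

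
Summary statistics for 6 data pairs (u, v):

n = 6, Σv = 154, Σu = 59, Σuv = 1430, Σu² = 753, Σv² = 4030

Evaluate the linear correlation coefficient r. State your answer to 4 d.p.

-0.7295

r = (nΣuv − ΣuΣv) / √[(nΣu² − (Σu)²)(nΣv² − (Σv)²)]
Numerator: 6×1430 − 59×154 = -506
Denominator: √[(4518 − 3481)(24180 − 23716)] = √[1037 × 464] = 693.6627
r = -506 / 693.6627 ≈ -0.7295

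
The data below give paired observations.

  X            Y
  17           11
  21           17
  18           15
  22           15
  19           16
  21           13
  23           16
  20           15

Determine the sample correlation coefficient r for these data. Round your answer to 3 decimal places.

n = 8, ΣX = 161, ΣY = 118, ΣX² = 3269, ΣY² = 1766, ΣXY = 2389
nΣXY − ΣXΣY = 19112 − 18998 = 114
nΣX² − (ΣX)² = 26152 − 25921 = 231; nΣY² − (ΣY)² = 14128 − 13924 = 204
r = 114 / √(231 × 204) = 114 / 217.0806 ≈ 0.525

0.525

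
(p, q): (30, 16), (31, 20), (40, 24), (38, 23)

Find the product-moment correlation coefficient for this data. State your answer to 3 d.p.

n = 4, Σp = 139, Σq = 83, Σp² = 4905, Σq² = 1761, Σpq = 2934
nΣpq − ΣpΣq = 11736 − 11537 = 199
nΣp² − (Σp)² = 19620 − 19321 = 299; nΣq² − (Σq)² = 7044 − 6889 = 155
r = 199 / √(299 × 155) = 199 / 215.2789 ≈ 0.924

0.924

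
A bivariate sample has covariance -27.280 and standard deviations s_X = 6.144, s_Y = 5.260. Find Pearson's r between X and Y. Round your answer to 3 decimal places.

-0.844

r = Cov(X,Y) / (s_X · s_Y) = -27.280 / (6.144 × 5.260)
  = -27.280 / 32.3174 ≈ -0.844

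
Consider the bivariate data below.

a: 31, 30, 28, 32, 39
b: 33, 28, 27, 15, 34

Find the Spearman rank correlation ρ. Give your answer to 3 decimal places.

0.400

Rank a: 3, 2, 1, 4, 5
Rank b: 4, 3, 2, 1, 5
d = rank(a) − rank(b): -1, -1, -1, 3, 0; Σd² = 12
ρ = 1 − 6Σd² / [n(n²−1)] = 1 − 6×12 / (5×24) = 1 − 72/120 ≈ 0.400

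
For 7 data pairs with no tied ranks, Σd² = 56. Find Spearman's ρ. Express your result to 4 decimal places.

ρ = 1 − 6Σd² / [n(n²−1)] = 1 − 6×56 / (7×48)
  = 1 − 336/336 = 1 − 1.00000 ≈ 0.0000

0.0000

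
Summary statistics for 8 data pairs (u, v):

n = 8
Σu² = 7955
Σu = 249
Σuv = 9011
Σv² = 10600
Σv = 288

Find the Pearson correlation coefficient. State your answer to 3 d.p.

r = (nΣuv − ΣuΣv) / √[(nΣu² − (Σu)²)(nΣv² − (Σv)²)]
Numerator: 8×9011 − 249×288 = 376
Denominator: √[(63640 − 62001)(84800 − 82944)] = √[1639 × 1856] = 1744.1284
r = 376 / 1744.1284 ≈ 0.216

0.216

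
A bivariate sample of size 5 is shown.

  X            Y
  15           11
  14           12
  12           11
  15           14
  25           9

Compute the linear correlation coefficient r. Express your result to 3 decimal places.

n = 5, ΣX = 81, ΣY = 57, ΣX² = 1415, ΣY² = 663, ΣXY = 900
nΣXY − ΣXΣY = 4500 − 4617 = -117
nΣX² − (ΣX)² = 7075 − 6561 = 514; nΣY² − (ΣY)² = 3315 − 3249 = 66
r = -117 / √(514 × 66) = -117 / 184.1847 ≈ -0.635

-0.635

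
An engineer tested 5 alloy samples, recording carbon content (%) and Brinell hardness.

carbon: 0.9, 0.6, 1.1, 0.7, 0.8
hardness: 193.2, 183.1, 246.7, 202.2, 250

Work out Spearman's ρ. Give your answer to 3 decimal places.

Rank carbon: 4, 1, 5, 2, 3
Rank hardness: 2, 1, 4, 3, 5
d = rank(carbon) − rank(hardness): 2, 0, 1, -1, -2; Σd² = 10
ρ = 1 − 6Σd² / [n(n²−1)] = 1 − 6×10 / (5×24) = 1 − 60/120 ≈ 0.500

0.500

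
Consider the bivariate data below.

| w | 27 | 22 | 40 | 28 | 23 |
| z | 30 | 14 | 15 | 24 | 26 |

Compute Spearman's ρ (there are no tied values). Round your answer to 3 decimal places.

0.100

Rank w: 3, 1, 5, 4, 2
Rank z: 5, 1, 2, 3, 4
d = rank(w) − rank(z): -2, 0, 3, 1, -2; Σd² = 18
ρ = 1 − 6Σd² / [n(n²−1)] = 1 − 6×18 / (5×24) = 1 − 108/120 ≈ 0.100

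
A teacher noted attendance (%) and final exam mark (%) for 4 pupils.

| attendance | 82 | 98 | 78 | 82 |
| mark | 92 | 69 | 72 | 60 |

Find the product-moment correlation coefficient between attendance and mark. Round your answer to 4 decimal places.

n = 4, Σx = 340, Σy = 293, Σx² = 29136, Σy² = 22009, Σxy = 24842
nΣxy − ΣxΣy = 99368 − 99620 = -252
nΣx² − (Σx)² = 116544 − 115600 = 944; nΣy² − (Σy)² = 88036 − 85849 = 2187
r = -252 / √(944 × 2187) = -252 / 1436.8465 ≈ -0.1754

-0.1754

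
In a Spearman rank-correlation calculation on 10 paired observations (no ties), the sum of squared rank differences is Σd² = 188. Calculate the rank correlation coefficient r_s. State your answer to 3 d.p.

-0.139

ρ = 1 − 6Σd² / [n(n²−1)] = 1 − 6×188 / (10×99)
  = 1 − 1128/990 = 1 − 1.1394 ≈ -0.139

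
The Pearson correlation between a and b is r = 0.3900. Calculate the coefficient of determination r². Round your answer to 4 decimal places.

r² = (0.3900)² = 0.1521

0.1521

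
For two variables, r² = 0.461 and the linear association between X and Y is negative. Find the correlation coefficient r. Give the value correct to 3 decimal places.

|r| = √0.461 = 0.679
The association is negative, so r = −0.679.

-0.679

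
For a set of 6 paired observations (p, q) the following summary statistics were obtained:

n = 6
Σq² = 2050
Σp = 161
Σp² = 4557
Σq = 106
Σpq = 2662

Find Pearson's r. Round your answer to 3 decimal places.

-0.890

r = (nΣpq − ΣpΣq) / √[(nΣp² − (Σp)²)(nΣq² − (Σq)²)]
Numerator: 6×2662 − 161×106 = -1094
Denominator: √[(27342 − 25921)(12300 − 11236)] = √[1421 × 1064] = 1229.6113
r = -1094 / 1229.6113 ≈ -0.890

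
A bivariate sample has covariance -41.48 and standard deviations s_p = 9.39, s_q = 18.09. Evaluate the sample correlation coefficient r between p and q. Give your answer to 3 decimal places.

r = Cov(p,q) / (s_p · s_q) = -41.48 / (9.39 × 18.09)
  = -41.48 / 169.8651 ≈ -0.244

-0.244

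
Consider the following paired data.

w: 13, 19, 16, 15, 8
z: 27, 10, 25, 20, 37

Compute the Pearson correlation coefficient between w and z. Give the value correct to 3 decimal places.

n = 5, Σw = 71, Σz = 119, Σw² = 1075, Σz² = 3223, Σwz = 1537
nΣwz − ΣwΣz = 7685 − 8449 = -764
nΣw² − (Σw)² = 5375 − 5041 = 334; nΣz² − (Σz)² = 16115 − 14161 = 1954
r = -764 / √(334 × 1954) = -764 / 807.8589 ≈ -0.946

-0.946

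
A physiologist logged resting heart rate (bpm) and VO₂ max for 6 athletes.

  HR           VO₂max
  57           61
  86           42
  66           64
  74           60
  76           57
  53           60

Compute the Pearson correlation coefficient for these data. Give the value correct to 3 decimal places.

-0.732

n = 6, Σx = 412, Σy = 344, Σx² = 29062, Σy² = 20030, Σxy = 23265
nΣxy − ΣxΣy = 139590 − 141728 = -2138
nΣx² − (Σx)² = 174372 − 169744 = 4628; nΣy² − (Σy)² = 120180 − 118336 = 1844
r = -2138 / √(4628 × 1844) = -2138 / 2921.3066 ≈ -0.732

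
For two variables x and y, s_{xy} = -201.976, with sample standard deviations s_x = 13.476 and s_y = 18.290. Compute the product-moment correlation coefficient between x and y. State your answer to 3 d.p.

-0.819

r = Cov(x,y) / (s_x · s_y) = -201.976 / (13.476 × 18.290)
  = -201.976 / 246.4760 ≈ -0.819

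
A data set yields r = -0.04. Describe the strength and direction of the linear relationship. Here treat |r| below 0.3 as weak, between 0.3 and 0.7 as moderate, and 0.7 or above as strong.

r = -0.04 < 0 so the relationship is negative.
|r| = 0.04, which falls in the weak range.

weak negative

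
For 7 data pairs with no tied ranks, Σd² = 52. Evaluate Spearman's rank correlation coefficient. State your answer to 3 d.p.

ρ = 1 − 6Σd² / [n(n²−1)] = 1 − 6×52 / (7×48)
  = 1 − 312/336 = 1 − 0.9286 ≈ 0.071

0.071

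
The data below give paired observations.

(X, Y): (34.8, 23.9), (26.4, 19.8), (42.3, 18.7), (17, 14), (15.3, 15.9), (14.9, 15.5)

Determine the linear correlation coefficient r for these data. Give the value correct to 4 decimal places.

0.7251

n = 6, ΣX = 150.7, ΣY = 107.8, ΣX² = 4442.39, ΣY² = 2002, ΣXY = 2857.67
nΣXY − ΣXΣY = 17146.02 − 16245.46 = 900.56
nΣX² − (ΣX)² = 26654.34 − 22710.49 = 3943.85; nΣY² − (ΣY)² = 12012 − 11620.84 = 391.16
r = 900.56 / √(3943.85 × 391.16) = 900.56 / 1242.0452 ≈ 0.7251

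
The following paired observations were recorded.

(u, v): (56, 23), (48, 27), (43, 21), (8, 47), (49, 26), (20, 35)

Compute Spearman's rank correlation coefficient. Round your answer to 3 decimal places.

Rank u: 6, 4, 3, 1, 5, 2
Rank v: 2, 4, 1, 6, 3, 5
d = rank(u) − rank(v): 4, 0, 2, -5, 2, -3; Σd² = 58
ρ = 1 − 6Σd² / [n(n²−1)] = 1 − 6×58 / (6×35) = 1 − 348/210 ≈ -0.657

-0.657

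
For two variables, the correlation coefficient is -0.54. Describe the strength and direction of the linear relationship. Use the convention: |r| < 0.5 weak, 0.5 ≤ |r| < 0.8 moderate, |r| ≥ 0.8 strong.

moderate negative

r = -0.54 < 0 so the relationship is negative.
|r| = 0.54, which falls in the moderate range.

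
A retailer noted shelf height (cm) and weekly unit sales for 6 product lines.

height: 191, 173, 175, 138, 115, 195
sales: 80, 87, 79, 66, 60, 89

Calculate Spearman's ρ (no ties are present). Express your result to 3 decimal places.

0.829

Rank height: 5, 3, 4, 2, 1, 6
Rank sales: 4, 5, 3, 2, 1, 6
d = rank(height) − rank(sales): 1, -2, 1, 0, 0, 0; Σd² = 6
ρ = 1 − 6Σd² / [n(n²−1)] = 1 − 6×6 / (6×35) = 1 − 36/210 ≈ 0.829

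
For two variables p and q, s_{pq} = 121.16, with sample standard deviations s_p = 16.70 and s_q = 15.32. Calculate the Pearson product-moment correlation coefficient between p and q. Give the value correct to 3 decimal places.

0.474

r = Cov(p,q) / (s_p · s_q) = 121.16 / (16.70 × 15.32)
  = 121.16 / 255.8440 ≈ 0.474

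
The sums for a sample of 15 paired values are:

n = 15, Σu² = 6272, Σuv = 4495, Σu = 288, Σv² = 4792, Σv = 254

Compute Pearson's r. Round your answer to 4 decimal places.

r = (nΣuv − ΣuΣv) / √[(nΣu² − (Σu)²)(nΣv² − (Σv)²)]
Numerator: 15×4495 − 288×254 = -5727
Denominator: √[(94080 − 82944)(71880 − 64516)] = √[11136 × 7364] = 9055.6890
r = -5727 / 9055.6890 ≈ -0.6324

-0.6324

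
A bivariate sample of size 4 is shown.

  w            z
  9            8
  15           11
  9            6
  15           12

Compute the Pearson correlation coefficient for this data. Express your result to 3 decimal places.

0.943

n = 4, Σw = 48, Σz = 37, Σw² = 612, Σz² = 365, Σwz = 471
nΣwz − ΣwΣz = 1884 − 1776 = 108
nΣw² − (Σw)² = 2448 − 2304 = 144; nΣz² − (Σz)² = 1460 − 1369 = 91
r = 108 / √(144 × 91) = 108 / 114.4727 ≈ 0.943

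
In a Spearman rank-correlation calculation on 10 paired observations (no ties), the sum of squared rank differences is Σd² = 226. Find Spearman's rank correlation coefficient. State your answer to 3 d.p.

-0.370

ρ = 1 − 6Σd² / [n(n²−1)] = 1 − 6×226 / (10×99)
  = 1 − 1356/990 = 1 − 1.3697 ≈ -0.370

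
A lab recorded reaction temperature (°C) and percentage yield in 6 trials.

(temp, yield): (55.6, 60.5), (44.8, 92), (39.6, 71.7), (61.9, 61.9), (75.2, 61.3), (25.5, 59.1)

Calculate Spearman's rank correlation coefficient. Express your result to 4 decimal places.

Rank temp: 4, 3, 2, 5, 6, 1
Rank yield: 2, 6, 5, 4, 3, 1
d = rank(temp) − rank(yield): 2, -3, -3, 1, 3, 0; Σd² = 32
ρ = 1 − 6Σd² / [n(n²−1)] = 1 − 6×32 / (6×35) = 1 − 192/210 ≈ 0.0857

0.0857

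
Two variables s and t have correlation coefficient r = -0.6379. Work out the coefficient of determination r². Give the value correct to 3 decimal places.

r² = (-0.6379)² = 0.407

0.407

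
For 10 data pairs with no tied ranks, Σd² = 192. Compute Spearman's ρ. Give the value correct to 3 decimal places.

ρ = 1 − 6Σd² / [n(n²−1)] = 1 − 6×192 / (10×99)
  = 1 − 1152/990 = 1 − 1.1636 ≈ -0.164

-0.164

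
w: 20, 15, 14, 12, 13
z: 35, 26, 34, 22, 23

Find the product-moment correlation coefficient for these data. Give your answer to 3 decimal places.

0.747

n = 5, Σw = 74, Σz = 140, Σw² = 1134, Σz² = 4070, Σwz = 2129
nΣwz − ΣwΣz = 10645 − 10360 = 285
nΣw² − (Σw)² = 5670 − 5476 = 194; nΣz² − (Σz)² = 20350 − 19600 = 750
r = 285 / √(194 × 750) = 285 / 381.4446 ≈ 0.747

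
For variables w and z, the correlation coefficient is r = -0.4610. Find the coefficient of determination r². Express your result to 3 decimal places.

0.213

r² = (-0.4610)² = 0.213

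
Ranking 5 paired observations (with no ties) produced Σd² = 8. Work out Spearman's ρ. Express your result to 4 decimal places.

ρ = 1 − 6Σd² / [n(n²−1)] = 1 − 6×8 / (5×24)
  = 1 − 48/120 = 1 − 0.40000 ≈ 0.6000

0.6000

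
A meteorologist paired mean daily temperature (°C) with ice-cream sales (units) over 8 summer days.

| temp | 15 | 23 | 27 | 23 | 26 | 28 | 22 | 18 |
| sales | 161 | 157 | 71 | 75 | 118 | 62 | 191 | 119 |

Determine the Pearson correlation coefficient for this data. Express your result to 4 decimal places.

-0.5963

n = 8, Σx = 182, Σy = 954, Σx² = 4280, Σy² = 129646, Σxy = 20816
nΣxy − ΣxΣy = 166528 − 173628 = -7100
nΣx² − (Σx)² = 34240 − 33124 = 1116; nΣy² − (Σy)² = 1037168 − 910116 = 127052
r = -7100 / √(1116 × 127052) = -7100 / 11907.5620 ≈ -0.5963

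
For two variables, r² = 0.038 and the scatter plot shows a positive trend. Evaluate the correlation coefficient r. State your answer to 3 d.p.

|r| = √0.038 = 0.195
The association is positive, so r = 0.195.

0.195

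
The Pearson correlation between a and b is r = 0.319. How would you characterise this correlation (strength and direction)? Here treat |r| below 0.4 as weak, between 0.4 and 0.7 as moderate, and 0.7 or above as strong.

weak positive

r = 0.319 > 0 so the relationship is positive.
|r| = 0.319, which falls in the weak range.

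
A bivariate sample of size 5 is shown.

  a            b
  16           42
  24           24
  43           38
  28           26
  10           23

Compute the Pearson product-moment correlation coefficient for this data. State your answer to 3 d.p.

0.311

n = 5, Σa = 121, Σb = 153, Σa² = 3565, Σb² = 4989, Σab = 3840
nΣab − ΣaΣb = 19200 − 18513 = 687
nΣa² − (Σa)² = 17825 − 14641 = 3184; nΣb² − (Σb)² = 24945 − 23409 = 1536
r = 687 / √(3184 × 1536) = 687 / 2211.4755 ≈ 0.311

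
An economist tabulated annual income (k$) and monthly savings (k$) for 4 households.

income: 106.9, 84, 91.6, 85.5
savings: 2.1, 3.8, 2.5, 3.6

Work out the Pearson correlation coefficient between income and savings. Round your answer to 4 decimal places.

-0.9039

n = 4, Σx = 368, Σy = 12, Σx² = 34184.42, Σy² = 38.06, Σxy = 1080.49
nΣxy − ΣxΣy = 4321.96 − 4416 = -94.04
nΣx² − (Σx)² = 136737.68 − 135424 = 1313.68; nΣy² − (Σy)² = 152.24 − 144 = 8.24
r = -94.04 / √(1313.68 × 8.24) = -94.04 / 104.0419 ≈ -0.9039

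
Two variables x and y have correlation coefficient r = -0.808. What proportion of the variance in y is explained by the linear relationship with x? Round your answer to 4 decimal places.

r² = (-0.808)² = 0.6529

0.6529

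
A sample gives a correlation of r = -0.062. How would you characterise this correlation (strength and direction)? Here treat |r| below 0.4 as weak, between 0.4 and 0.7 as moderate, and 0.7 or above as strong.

weak negative

r = -0.062 < 0 so the relationship is negative.
|r| = 0.062, which falls in the weak range.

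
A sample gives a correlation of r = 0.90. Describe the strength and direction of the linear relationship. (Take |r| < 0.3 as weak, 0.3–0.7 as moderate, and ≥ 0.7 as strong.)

r = 0.90 > 0 so the relationship is positive.
|r| = 0.90, which falls in the strong range.

strong positive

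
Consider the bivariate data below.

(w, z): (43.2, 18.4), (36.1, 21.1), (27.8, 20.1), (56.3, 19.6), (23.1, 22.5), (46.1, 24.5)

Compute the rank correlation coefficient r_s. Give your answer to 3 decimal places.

-0.257

Rank w: 4, 3, 2, 6, 1, 5
Rank z: 1, 4, 3, 2, 5, 6
d = rank(w) − rank(z): 3, -1, -1, 4, -4, -1; Σd² = 44
ρ = 1 − 6Σd² / [n(n²−1)] = 1 − 6×44 / (6×35) = 1 − 264/210 ≈ -0.257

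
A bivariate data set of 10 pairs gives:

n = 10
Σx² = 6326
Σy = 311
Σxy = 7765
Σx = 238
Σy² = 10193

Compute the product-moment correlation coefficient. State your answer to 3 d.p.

r = (nΣxy − ΣxΣy) / √[(nΣx² − (Σx)²)(nΣy² − (Σy)²)]
Numerator: 10×7765 − 238×311 = 3632
Denominator: √[(63260 − 56644)(101930 − 96721)] = √[6616 × 5209] = 5870.4978
r = 3632 / 5870.4978 ≈ 0.619

0.619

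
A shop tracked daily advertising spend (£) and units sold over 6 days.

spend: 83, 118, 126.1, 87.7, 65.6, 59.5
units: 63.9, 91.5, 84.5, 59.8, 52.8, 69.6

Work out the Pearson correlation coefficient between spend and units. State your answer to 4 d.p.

0.8051

n = 6, Σx = 539.9, Σy = 422.1, Σx² = 52249.11, Σy² = 30803.75, Σxy = 39605.49
nΣxy − ΣxΣy = 237632.94 − 227891.79 = 9741.15
nΣx² − (Σx)² = 313494.66 − 291492.01 = 22002.65; nΣy² − (Σy)² = 184822.5 − 178168.41 = 6654.09
r = 9741.15 / √(22002.65 × 6654.09) = 9741.15 / 12099.9014 ≈ 0.8051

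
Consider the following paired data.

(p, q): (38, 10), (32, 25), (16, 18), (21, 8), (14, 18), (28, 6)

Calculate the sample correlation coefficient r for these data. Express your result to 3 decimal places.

n = 6, Σp = 149, Σq = 85, Σp² = 4145, Σq² = 1473, Σpq = 2056
nΣpq − ΣpΣq = 12336 − 12665 = -329
nΣp² − (Σp)² = 24870 − 22201 = 2669; nΣq² − (Σq)² = 8838 − 7225 = 1613
r = -329 / √(2669 × 1613) = -329 / 2074.8728 ≈ -0.159

-0.159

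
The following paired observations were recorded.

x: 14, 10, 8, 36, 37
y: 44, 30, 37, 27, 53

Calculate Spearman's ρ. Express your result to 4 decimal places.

0.3000

Rank x: 3, 2, 1, 4, 5
Rank y: 4, 2, 3, 1, 5
d = rank(x) − rank(y): -1, 0, -2, 3, 0; Σd² = 14
ρ = 1 − 6Σd² / [n(n²−1)] = 1 − 6×14 / (5×24) = 1 − 84/120 ≈ 0.3000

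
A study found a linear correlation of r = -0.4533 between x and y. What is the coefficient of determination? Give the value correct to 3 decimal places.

r² = (-0.4533)² = 0.205

0.205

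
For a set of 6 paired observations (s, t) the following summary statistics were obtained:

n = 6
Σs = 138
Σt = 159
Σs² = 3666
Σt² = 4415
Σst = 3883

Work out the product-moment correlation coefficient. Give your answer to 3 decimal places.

r = (nΣst − ΣsΣt) / √[(nΣs² − (Σs)²)(nΣt² − (Σt)²)]
Numerator: 6×3883 − 138×159 = 1356
Denominator: √[(21996 − 19044)(26490 − 25281)] = √[2952 × 1209] = 1889.1712
r = 1356 / 1889.1712 ≈ 0.718

0.718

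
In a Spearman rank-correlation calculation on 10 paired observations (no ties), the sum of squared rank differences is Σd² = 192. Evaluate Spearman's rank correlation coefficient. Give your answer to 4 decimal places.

-0.1636

ρ = 1 − 6Σd² / [n(n²−1)] = 1 − 6×192 / (10×99)
  = 1 − 1152/990 = 1 − 1.16364 ≈ -0.1636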